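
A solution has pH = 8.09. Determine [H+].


[H+] = 10^(-pH)
[H+] = 10^(-8.09)
[H+] = 8.128e-09 M

8.128e-09 M


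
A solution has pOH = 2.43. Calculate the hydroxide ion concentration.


[OH-] = 10^(-pOH)
[OH-] = 10^(-2.43)
[OH-] = 0.0037 M

0.0037 M


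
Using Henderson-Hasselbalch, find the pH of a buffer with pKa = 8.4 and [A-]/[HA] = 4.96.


pH = pKa + log10([A-]/[HA])
pH = 8.4 + log10(4.96)
pH = 9.0955

9.0955


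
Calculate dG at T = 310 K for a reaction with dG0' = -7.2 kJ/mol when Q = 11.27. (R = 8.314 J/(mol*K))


dG = dG0' + RT * ln(Q) / 1000
dG = -7.2 + 8.314 * 310 * ln(11.27) / 1000
dG = -0.9573 kJ/mol

-0.9573 kJ/mol


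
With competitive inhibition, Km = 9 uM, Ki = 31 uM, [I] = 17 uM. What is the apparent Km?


Km_app = Km * (1 + [I]/Ki)
Km_app = 9 * (1 + 17/31)
Km_app = 13.9355 uM

13.9355 uM


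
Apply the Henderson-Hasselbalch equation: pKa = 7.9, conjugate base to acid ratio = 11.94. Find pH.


pH = pKa + log10([A-]/[HA])
pH = 7.9 + log10(11.94)
pH = 8.977

8.977


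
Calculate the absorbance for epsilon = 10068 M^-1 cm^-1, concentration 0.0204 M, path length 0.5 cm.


A = epsilon * c * l
A = 10068 * 0.0204 * 0.5
A = 102.6936

102.6936


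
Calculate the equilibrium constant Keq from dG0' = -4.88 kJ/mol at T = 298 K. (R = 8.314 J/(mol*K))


Keq = exp(-dG0 * 1000 / (R * T))
Keq = exp(-(-4.88) * 1000 / (8.314 * 298))
Keq = 7.1683

7.1683


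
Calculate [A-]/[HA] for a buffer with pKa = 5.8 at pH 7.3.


[A-]/[HA] = 10^(pH - pKa)
= 10^(7.3 - 5.8)
= 31.6228

31.6228


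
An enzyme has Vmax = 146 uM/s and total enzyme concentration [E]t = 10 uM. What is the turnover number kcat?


kcat = Vmax / [E]t
kcat = 146 / 10
kcat = 14.6 s^-1

14.6 s^-1


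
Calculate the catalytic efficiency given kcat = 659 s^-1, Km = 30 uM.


Catalytic efficiency = kcat / Km
= 659 / 30
= 21.9667 uM^-1*s^-1

21.9667 uM^-1*s^-1


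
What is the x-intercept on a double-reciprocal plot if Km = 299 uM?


x-intercept = -1/Km
= -1/299
= -0.0033 1/uM

-0.0033 1/uM


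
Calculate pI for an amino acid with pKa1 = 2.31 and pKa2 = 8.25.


pI = (pKa1 + pKa2) / 2
pI = (2.31 + 8.25) / 2
pI = 5.28

5.28


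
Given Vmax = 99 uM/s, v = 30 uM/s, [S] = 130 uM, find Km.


Km = [S] * (Vmax - v) / v
Km = 130 * (99 - 30) / 30
Km = 299.0 uM

299.0 uM


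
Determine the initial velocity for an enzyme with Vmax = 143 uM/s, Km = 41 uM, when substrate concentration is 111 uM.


v = Vmax * [S] / (Km + [S])
v = 143 * 111 / (41 + 111)
v = 104.4276 uM/s

104.4276 uM/s


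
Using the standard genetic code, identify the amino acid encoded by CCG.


Standard genetic code lookup.
Codon CCG -> Pro

Pro


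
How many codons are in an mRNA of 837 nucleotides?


codons = nucleotides / 3
codons = 837 / 3 = 279

279


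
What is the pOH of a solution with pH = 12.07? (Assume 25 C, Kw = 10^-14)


pOH = 14 - pH
pOH = 14 - 12.07
pOH = 1.93

1.93


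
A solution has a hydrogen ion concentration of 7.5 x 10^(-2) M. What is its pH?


pH = -log10([H+])
pH = -log10(7.5 x 10^(-2))
pH = 1.1249

1.1249


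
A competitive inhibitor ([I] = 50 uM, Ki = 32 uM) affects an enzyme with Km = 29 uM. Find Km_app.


Km_app = Km * (1 + [I]/Ki)
Km_app = 29 * (1 + 50/32)
Km_app = 74.3125 uM

74.3125 uM


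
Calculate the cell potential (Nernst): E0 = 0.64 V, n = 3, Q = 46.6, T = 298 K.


E = E0 - (RT/nF) * ln(Q)
E = 0.64 - (8.314 * 298 / (3 * 96485)) * ln(46.6)
E = 0.6071 V

0.6071 V


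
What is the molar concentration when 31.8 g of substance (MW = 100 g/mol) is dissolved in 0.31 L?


C = (mass / MW) / volume
C = (31.8 / 100) / 0.31
C = 1.0258 M

1.0258 M


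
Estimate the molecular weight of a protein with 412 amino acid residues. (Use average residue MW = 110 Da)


MW = n_residues * 110 Da
MW = 412 * 110
MW = 45320 Da

45320 Da


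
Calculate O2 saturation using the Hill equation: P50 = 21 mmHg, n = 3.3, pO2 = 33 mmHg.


Y = pO2^n / (P50^n + pO2^n)
Y = 33^3.3 / (21^3.3 + 33^3.3)
Y = 81.63%

81.63%


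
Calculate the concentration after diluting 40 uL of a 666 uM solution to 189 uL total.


C2 = C1 * V1 / V2
C2 = 666 * 40 / 189
C2 = 140.9524 uM

140.9524 uM


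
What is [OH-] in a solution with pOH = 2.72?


[OH-] = 10^(-pOH)
[OH-] = 10^(-2.72)
[OH-] = 0.0019 M

0.0019 M


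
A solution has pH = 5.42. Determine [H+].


[H+] = 10^(-pH)
[H+] = 10^(-5.42)
[H+] = 3.802e-06 M

3.802e-06 M


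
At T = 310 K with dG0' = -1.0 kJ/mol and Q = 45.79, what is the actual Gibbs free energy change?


dG = dG0' + RT * ln(Q) / 1000
dG = -1.0 + 8.314 * 310 * ln(45.79) / 1000
dG = 8.8559 kJ/mol

8.8559 kJ/mol


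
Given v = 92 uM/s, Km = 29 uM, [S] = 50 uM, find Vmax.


Vmax = v * (Km + [S]) / [S]
Vmax = 92 * (29 + 50) / 50
Vmax = 145.36 uM/s

145.36 uM/s


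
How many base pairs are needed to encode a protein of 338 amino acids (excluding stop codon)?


Each amino acid = 1 codon = 3 bp
bp = 338 * 3 = 1014 bp

1014 bp


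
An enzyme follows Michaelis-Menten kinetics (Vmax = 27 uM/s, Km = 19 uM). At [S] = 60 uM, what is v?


v = Vmax * [S] / (Km + [S])
v = 27 * 60 / (19 + 60)
v = 20.5063 uM/s

20.5063 uM/s


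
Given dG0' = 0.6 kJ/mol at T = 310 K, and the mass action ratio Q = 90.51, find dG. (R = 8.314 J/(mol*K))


dG = dG0' + RT * ln(Q) / 1000
dG = 0.6 + 8.314 * 310 * ln(90.51) / 1000
dG = 12.2121 kJ/mol

12.2121 kJ/mol


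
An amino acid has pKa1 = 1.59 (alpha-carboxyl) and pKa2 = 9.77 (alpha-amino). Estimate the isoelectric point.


pI = (pKa1 + pKa2) / 2
pI = (1.59 + 9.77) / 2
pI = 5.68

5.68


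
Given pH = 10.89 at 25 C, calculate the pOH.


pOH = 14 - pH
pOH = 14 - 10.89
pOH = 3.11

3.11


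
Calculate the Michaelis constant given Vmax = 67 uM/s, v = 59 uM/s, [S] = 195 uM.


Km = [S] * (Vmax - v) / v
Km = 195 * (67 - 59) / 59
Km = 26.4407 uM

26.4407 uM


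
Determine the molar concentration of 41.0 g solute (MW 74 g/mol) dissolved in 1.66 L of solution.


C = (mass / MW) / volume
C = (41.0 / 74) / 1.66
C = 0.3338 M

0.3338 M


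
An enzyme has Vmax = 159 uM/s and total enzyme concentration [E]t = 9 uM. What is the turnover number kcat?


kcat = Vmax / [E]t
kcat = 159 / 9
kcat = 17.6667 s^-1

17.6667 s^-1


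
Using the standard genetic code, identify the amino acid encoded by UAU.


Standard genetic code lookup.
Codon UAU -> Tyr

Tyr


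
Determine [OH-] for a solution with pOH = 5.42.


[OH-] = 10^(-pOH)
[OH-] = 10^(-5.42)
[OH-] = 3.802e-06 M

3.802e-06 M


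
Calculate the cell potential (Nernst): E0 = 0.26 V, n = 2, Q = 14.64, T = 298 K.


E = E0 - (RT/nF) * ln(Q)
E = 0.26 - (8.314 * 298 / (2 * 96485)) * ln(14.64)
E = 0.2255 V

0.2255 V


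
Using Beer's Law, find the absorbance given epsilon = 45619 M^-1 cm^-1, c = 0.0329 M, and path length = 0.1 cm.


A = epsilon * c * l
A = 45619 * 0.0329 * 0.1
A = 150.0865

150.0865


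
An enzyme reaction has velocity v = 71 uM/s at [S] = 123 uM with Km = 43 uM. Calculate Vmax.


Vmax = v * (Km + [S]) / [S]
Vmax = 71 * (43 + 123) / 123
Vmax = 95.8211 uM/s

95.8211 uM/s


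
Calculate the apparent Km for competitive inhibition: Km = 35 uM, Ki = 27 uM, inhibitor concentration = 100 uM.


Km_app = Km * (1 + [I]/Ki)
Km_app = 35 * (1 + 100/27)
Km_app = 164.6296 uM

164.6296 uM


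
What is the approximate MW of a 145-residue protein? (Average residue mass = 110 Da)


MW = n_residues * 110 Da
MW = 145 * 110
MW = 15950 Da

15950 Da


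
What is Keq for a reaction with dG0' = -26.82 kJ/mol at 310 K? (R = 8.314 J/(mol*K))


Keq = exp(-dG0 * 1000 / (R * T))
Keq = exp(-(-26.82) * 1000 / (8.314 * 310))
Keq = 33059.9409

33059.9409


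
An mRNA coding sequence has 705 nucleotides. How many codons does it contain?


codons = nucleotides / 3
codons = 705 / 3 = 235

235


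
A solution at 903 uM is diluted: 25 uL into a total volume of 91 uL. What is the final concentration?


C2 = C1 * V1 / V2
C2 = 903 * 25 / 91
C2 = 248.0769 uM

248.0769 uM


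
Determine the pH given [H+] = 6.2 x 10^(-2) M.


pH = -log10([H+])
pH = -log10(6.2 x 10^(-2))
pH = 1.2076

1.2076


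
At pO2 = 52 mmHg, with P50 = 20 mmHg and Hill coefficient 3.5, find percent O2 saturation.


Y = pO2^n / (P50^n + pO2^n)
Y = 52^3.5 / (20^3.5 + 52^3.5)
Y = 96.59%

96.59%


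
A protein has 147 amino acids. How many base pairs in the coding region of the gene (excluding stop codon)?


Each amino acid = 1 codon = 3 bp
bp = 147 * 3 = 441 bp

441 bp


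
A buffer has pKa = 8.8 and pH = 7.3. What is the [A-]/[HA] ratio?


[A-]/[HA] = 10^(pH - pKa)
= 10^(7.3 - 8.8)
= 0.0316

0.0316


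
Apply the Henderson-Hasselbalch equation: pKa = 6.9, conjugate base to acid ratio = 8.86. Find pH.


pH = pKa + log10([A-]/[HA])
pH = 6.9 + log10(8.86)
pH = 7.8474

7.8474


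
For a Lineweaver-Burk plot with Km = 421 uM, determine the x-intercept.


x-intercept = -1/Km
= -1/421
= -0.0024 1/uM

-0.0024 1/uM


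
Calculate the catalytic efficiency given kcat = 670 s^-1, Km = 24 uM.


Catalytic efficiency = kcat / Km
= 670 / 24
= 27.9167 uM^-1*s^-1

27.9167 uM^-1*s^-1


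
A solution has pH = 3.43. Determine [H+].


[H+] = 10^(-pH)
[H+] = 10^(-3.43)
[H+] = 3.715e-04 M

3.715e-04 M


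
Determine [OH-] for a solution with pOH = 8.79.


[OH-] = 10^(-pOH)
[OH-] = 10^(-8.79)
[OH-] = 1.622e-09 M

1.622e-09 M


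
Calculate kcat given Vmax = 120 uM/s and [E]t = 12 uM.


kcat = Vmax / [E]t
kcat = 120 / 12
kcat = 10.0 s^-1

10.0 s^-1


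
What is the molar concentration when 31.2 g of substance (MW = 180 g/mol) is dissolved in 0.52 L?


C = (mass / MW) / volume
C = (31.2 / 180) / 0.52
C = 0.3333 M

0.3333 M


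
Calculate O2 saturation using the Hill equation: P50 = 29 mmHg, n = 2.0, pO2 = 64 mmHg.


Y = pO2^n / (P50^n + pO2^n)
Y = 64^2.0 / (29^2.0 + 64^2.0)
Y = 82.97%

82.97%


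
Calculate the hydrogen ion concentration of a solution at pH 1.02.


[H+] = 10^(-pH)
[H+] = 10^(-1.02)
[H+] = 0.0955 M

0.0955 M


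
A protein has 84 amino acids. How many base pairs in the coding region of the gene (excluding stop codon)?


Each amino acid = 1 codon = 3 bp
bp = 84 * 3 = 252 bp

252 bp


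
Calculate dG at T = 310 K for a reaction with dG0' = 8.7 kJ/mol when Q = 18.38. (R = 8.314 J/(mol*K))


dG = dG0' + RT * ln(Q) / 1000
dG = 8.7 + 8.314 * 310 * ln(18.38) / 1000
dG = 16.2033 kJ/mol

16.2033 kJ/mol


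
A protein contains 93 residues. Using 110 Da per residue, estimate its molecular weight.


MW = n_residues * 110 Da
MW = 93 * 110
MW = 10230 Da

10230 Da


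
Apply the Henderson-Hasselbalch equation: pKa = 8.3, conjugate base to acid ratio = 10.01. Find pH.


pH = pKa + log10([A-]/[HA])
pH = 8.3 + log10(10.01)
pH = 9.3004

9.3004


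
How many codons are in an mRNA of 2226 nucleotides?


codons = nucleotides / 3
codons = 2226 / 3 = 742

742


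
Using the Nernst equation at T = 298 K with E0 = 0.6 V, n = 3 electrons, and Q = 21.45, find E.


E = E0 - (RT/nF) * ln(Q)
E = 0.6 - (8.314 * 298 / (3 * 96485)) * ln(21.45)
E = 0.5738 V

0.5738 V


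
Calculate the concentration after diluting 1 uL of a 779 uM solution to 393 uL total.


C2 = C1 * V1 / V2
C2 = 779 * 1 / 393
C2 = 1.9822 uM

1.9822 uM


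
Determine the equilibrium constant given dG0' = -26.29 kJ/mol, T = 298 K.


Keq = exp(-dG0 * 1000 / (R * T))
Keq = exp(-(-26.29) * 1000 / (8.314 * 298))
Keq = 40586.6776

40586.6776


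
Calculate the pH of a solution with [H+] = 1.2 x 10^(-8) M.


pH = -log10([H+])
pH = -log10(1.2 x 10^(-8))
pH = 7.9208

7.9208


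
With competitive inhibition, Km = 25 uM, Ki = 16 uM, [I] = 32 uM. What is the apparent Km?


Km_app = Km * (1 + [I]/Ki)
Km_app = 25 * (1 + 32/16)
Km_app = 75.0 uM

75.0 uM


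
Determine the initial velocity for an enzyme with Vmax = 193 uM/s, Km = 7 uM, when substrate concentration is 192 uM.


v = Vmax * [S] / (Km + [S])
v = 193 * 192 / (7 + 192)
v = 186.2111 uM/s

186.2111 uM/s


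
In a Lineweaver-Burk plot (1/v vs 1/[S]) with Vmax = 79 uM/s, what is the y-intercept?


y-intercept = 1/Vmax
= 1/79
= 0.0127 s/uM

0.0127 s/uM


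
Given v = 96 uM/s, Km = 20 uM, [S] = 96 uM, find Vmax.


Vmax = v * (Km + [S]) / [S]
Vmax = 96 * (20 + 96) / 96
Vmax = 116.0 uM/s

116.0 uM/s


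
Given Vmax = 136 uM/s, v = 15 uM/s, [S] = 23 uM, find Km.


Km = [S] * (Vmax - v) / v
Km = 23 * (136 - 15) / 15
Km = 185.5333 uM

185.5333 uM


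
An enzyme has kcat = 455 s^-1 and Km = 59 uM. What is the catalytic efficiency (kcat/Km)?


Catalytic efficiency = kcat / Km
= 455 / 59
= 7.7119 uM^-1*s^-1

7.7119 uM^-1*s^-1


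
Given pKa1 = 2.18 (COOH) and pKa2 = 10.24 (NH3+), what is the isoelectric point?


pI = (pKa1 + pKa2) / 2
pI = (2.18 + 10.24) / 2
pI = 6.21

6.21


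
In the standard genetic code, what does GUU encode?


Standard genetic code lookup.
Codon GUU -> Val

Val


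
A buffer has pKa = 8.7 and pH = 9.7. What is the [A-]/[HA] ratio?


[A-]/[HA] = 10^(pH - pKa)
= 10^(9.7 - 8.7)
= 10.0

10.0


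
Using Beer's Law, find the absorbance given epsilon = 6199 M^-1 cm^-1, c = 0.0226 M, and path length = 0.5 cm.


A = epsilon * c * l
A = 6199 * 0.0226 * 0.5
A = 70.0487

70.0487


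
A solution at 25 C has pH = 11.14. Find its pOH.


pOH = 14 - pH
pOH = 14 - 11.14
pOH = 2.86

2.86


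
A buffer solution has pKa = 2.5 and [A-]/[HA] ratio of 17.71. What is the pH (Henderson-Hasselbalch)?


pH = pKa + log10([A-]/[HA])
pH = 2.5 + log10(17.71)
pH = 3.7482

3.7482


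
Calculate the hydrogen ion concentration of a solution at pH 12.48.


[H+] = 10^(-pH)
[H+] = 10^(-12.48)
[H+] = 3.311e-13 M

3.311e-13 M


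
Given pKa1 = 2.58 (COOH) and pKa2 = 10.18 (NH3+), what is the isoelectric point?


pI = (pKa1 + pKa2) / 2
pI = (2.58 + 10.18) / 2
pI = 6.38

6.38


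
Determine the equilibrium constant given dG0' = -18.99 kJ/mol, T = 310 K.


Keq = exp(-dG0 * 1000 / (R * T))
Keq = exp(-(-18.99) * 1000 / (8.314 * 310))
Keq = 1584.5594

1584.5594


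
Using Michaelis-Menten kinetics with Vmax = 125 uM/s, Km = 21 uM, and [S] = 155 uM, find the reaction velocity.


v = Vmax * [S] / (Km + [S])
v = 125 * 155 / (21 + 155)
v = 110.0852 uM/s

110.0852 uM/s


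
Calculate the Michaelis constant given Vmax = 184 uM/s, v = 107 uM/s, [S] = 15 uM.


Km = [S] * (Vmax - v) / v
Km = 15 * (184 - 107) / 107
Km = 10.7944 uM

10.7944 uM


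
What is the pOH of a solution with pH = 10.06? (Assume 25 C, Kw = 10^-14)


pOH = 14 - pH
pOH = 14 - 10.06
pOH = 3.94

3.94


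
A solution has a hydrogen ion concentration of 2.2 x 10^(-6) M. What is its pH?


pH = -log10([H+])
pH = -log10(2.2 x 10^(-6))
pH = 5.6576

5.6576


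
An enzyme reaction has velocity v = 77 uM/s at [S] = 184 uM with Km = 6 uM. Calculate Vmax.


Vmax = v * (Km + [S]) / [S]
Vmax = 77 * (6 + 184) / 184
Vmax = 79.5109 uM/s

79.5109 uM/s


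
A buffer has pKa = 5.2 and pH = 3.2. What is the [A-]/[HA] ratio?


[A-]/[HA] = 10^(pH - pKa)
= 10^(3.2 - 5.2)
= 0.01

0.01


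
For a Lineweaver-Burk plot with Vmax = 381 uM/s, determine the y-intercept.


y-intercept = 1/Vmax
= 1/381
= 0.0026 s/uM

0.0026 s/uM


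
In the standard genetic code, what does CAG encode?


Standard genetic code lookup.
Codon CAG -> Gln

Gln


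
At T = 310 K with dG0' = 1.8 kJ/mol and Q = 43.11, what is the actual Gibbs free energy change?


dG = dG0' + RT * ln(Q) / 1000
dG = 1.8 + 8.314 * 310 * ln(43.11) / 1000
dG = 11.5005 kJ/mol

11.5005 kJ/mol


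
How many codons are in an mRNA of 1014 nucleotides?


codons = nucleotides / 3
codons = 1014 / 3 = 338

338


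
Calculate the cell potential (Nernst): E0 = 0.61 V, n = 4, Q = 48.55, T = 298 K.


E = E0 - (RT/nF) * ln(Q)
E = 0.61 - (8.314 * 298 / (4 * 96485)) * ln(48.55)
E = 0.5851 V

0.5851 V


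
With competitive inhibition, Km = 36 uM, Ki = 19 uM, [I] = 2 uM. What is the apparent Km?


Km_app = Km * (1 + [I]/Ki)
Km_app = 36 * (1 + 2/19)
Km_app = 39.7895 uM

39.7895 uM


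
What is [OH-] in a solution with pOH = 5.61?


[OH-] = 10^(-pOH)
[OH-] = 10^(-5.61)
[OH-] = 2.455e-06 M

2.455e-06 M


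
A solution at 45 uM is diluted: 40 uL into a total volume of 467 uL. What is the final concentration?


C2 = C1 * V1 / V2
C2 = 45 * 40 / 467
C2 = 3.8544 uM

3.8544 uM


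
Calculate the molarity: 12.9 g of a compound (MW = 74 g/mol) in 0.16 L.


C = (mass / MW) / volume
C = (12.9 / 74) / 0.16
C = 1.0895 M

1.0895 M


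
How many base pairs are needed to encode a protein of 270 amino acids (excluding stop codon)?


Each amino acid = 1 codon = 3 bp
bp = 270 * 3 = 810 bp

810 bp


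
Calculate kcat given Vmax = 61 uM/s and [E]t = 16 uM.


kcat = Vmax / [E]t
kcat = 61 / 16
kcat = 3.8125 s^-1

3.8125 s^-1


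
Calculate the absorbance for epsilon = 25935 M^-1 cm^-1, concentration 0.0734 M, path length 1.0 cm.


A = epsilon * c * l
A = 25935 * 0.0734 * 1.0
A = 1903.629

1903.629


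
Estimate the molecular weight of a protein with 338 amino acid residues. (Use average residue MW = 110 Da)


MW = n_residues * 110 Da
MW = 338 * 110
MW = 37180 Da

37180 Da


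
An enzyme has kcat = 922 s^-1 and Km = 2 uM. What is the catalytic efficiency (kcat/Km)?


Catalytic efficiency = kcat / Km
= 922 / 2
= 461.0 uM^-1*s^-1

461.0 uM^-1*s^-1


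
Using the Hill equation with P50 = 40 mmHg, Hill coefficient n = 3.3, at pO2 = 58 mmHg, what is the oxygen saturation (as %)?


Y = pO2^n / (P50^n + pO2^n)
Y = 58^3.3 / (40^3.3 + 58^3.3)
Y = 77.31%

77.31%


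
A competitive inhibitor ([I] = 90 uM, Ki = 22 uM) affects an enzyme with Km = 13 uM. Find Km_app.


Km_app = Km * (1 + [I]/Ki)
Km_app = 13 * (1 + 90/22)
Km_app = 66.1818 uM

66.1818 uM


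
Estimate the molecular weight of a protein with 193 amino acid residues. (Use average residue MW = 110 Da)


MW = n_residues * 110 Da
MW = 193 * 110
MW = 21230 Da

21230 Da


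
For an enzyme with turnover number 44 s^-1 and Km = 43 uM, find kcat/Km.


Catalytic efficiency = kcat / Km
= 44 / 43
= 1.0233 uM^-1*s^-1

1.0233 uM^-1*s^-1


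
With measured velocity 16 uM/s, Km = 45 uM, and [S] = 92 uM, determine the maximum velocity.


Vmax = v * (Km + [S]) / [S]
Vmax = 16 * (45 + 92) / 92
Vmax = 23.8261 uM/s

23.8261 uM/s


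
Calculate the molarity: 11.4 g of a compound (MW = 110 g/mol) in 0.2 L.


C = (mass / MW) / volume
C = (11.4 / 110) / 0.2
C = 0.5182 M

0.5182 M


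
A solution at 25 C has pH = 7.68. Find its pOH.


pOH = 14 - pH
pOH = 14 - 7.68
pOH = 6.32

6.32


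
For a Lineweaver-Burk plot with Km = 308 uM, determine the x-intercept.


x-intercept = -1/Km
= -1/308
= -0.0032 1/uM

-0.0032 1/uM


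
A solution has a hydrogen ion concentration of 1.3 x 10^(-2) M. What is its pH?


pH = -log10([H+])
pH = -log10(1.3 x 10^(-2))
pH = 1.8861

1.8861


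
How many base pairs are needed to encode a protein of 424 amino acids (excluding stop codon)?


Each amino acid = 1 codon = 3 bp
bp = 424 * 3 = 1272 bp

1272 bp


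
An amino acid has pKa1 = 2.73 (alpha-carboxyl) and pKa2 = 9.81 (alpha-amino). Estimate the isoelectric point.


pI = (pKa1 + pKa2) / 2
pI = (2.73 + 9.81) / 2
pI = 6.27

6.27


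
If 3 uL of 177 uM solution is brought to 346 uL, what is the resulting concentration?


C2 = C1 * V1 / V2
C2 = 177 * 3 / 346
C2 = 1.5347 uM

1.5347 uM


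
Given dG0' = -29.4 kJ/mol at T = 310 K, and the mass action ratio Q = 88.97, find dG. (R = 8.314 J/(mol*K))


dG = dG0' + RT * ln(Q) / 1000
dG = -29.4 + 8.314 * 310 * ln(88.97) / 1000
dG = -17.8321 kJ/mol

-17.8321 kJ/mol


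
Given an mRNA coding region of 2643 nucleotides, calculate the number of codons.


codons = nucleotides / 3
codons = 2643 / 3 = 881

881


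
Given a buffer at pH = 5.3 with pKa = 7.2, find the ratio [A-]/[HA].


[A-]/[HA] = 10^(pH - pKa)
= 10^(5.3 - 7.2)
= 0.0126

0.0126


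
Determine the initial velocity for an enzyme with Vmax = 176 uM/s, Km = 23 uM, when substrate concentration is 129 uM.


v = Vmax * [S] / (Km + [S])
v = 176 * 129 / (23 + 129)
v = 149.3684 uM/s

149.3684 uM/s


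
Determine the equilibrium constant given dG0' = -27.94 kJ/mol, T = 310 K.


Keq = exp(-dG0 * 1000 / (R * T))
Keq = exp(-(-27.94) * 1000 / (8.314 * 310))
Keq = 51053.7431

51053.7431


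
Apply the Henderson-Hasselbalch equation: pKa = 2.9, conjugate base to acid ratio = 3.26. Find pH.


pH = pKa + log10([A-]/[HA])
pH = 2.9 + log10(3.26)
pH = 3.4132

3.4132


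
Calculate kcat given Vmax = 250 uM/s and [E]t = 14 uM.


kcat = Vmax / [E]t
kcat = 250 / 14
kcat = 17.8571 s^-1

17.8571 s^-1


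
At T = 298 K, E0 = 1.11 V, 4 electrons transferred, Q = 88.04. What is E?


E = E0 - (RT/nF) * ln(Q)
E = 1.11 - (8.314 * 298 / (4 * 96485)) * ln(88.04)
E = 1.0813 V

1.0813 V


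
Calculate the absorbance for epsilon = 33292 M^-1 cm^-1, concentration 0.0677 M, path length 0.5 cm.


A = epsilon * c * l
A = 33292 * 0.0677 * 0.5
A = 1126.9342

1126.9342


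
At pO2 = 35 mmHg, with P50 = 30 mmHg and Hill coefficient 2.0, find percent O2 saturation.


Y = pO2^n / (P50^n + pO2^n)
Y = 35^2.0 / (30^2.0 + 35^2.0)
Y = 57.65%

57.65%


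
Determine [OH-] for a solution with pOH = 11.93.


[OH-] = 10^(-pOH)
[OH-] = 10^(-11.93)
[OH-] = 1.175e-12 M

1.175e-12 M


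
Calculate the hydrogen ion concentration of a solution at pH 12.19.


[H+] = 10^(-pH)
[H+] = 10^(-12.19)
[H+] = 6.457e-13 M

6.457e-13 M


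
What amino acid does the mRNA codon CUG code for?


Standard genetic code lookup.
Codon CUG -> Leu

Leu


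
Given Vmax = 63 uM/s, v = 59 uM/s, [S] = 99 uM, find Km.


Km = [S] * (Vmax - v) / v
Km = 99 * (63 - 59) / 59
Km = 6.7119 uM

6.7119 uM


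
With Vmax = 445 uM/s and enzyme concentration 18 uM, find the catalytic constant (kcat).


kcat = Vmax / [E]t
kcat = 445 / 18
kcat = 24.7222 s^-1

24.7222 s^-1


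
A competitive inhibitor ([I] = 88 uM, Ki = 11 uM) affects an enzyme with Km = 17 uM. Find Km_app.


Km_app = Km * (1 + [I]/Ki)
Km_app = 17 * (1 + 88/11)
Km_app = 153.0 uM

153.0 uM


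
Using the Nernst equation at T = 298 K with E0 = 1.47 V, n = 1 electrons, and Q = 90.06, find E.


E = E0 - (RT/nF) * ln(Q)
E = 1.47 - (8.314 * 298 / (1 * 96485)) * ln(90.06)
E = 1.3544 V

1.3544 V


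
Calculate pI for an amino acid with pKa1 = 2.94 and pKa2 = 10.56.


pI = (pKa1 + pKa2) / 2
pI = (2.94 + 10.56) / 2
pI = 6.75

6.75


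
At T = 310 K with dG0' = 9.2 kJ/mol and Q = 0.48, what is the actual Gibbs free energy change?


dG = dG0' + RT * ln(Q) / 1000
dG = 9.2 + 8.314 * 310 * ln(0.48) / 1000
dG = 7.3083 kJ/mol

7.3083 kJ/mol


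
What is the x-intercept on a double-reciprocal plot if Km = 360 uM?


x-intercept = -1/Km
= -1/360
= -0.0028 1/uM

-0.0028 1/uM


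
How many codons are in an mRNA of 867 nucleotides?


codons = nucleotides / 3
codons = 867 / 3 = 289

289


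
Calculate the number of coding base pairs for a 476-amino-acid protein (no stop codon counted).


Each amino acid = 1 codon = 3 bp
bp = 476 * 3 = 1428 bp

1428 bp


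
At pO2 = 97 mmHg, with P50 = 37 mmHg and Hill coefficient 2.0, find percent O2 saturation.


Y = pO2^n / (P50^n + pO2^n)
Y = 97^2.0 / (37^2.0 + 97^2.0)
Y = 87.3%

87.3%


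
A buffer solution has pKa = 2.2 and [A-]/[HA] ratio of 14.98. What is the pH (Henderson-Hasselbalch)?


pH = pKa + log10([A-]/[HA])
pH = 2.2 + log10(14.98)
pH = 3.3755

3.3755


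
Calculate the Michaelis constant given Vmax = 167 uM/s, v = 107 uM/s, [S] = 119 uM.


Km = [S] * (Vmax - v) / v
Km = 119 * (167 - 107) / 107
Km = 66.729 uM

66.729 uM


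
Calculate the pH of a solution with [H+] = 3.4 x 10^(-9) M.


pH = -log10([H+])
pH = -log10(3.4 x 10^(-9))
pH = 8.4685

8.4685


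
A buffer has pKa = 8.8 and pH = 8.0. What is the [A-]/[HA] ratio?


[A-]/[HA] = 10^(pH - pKa)
= 10^(8.0 - 8.8)
= 0.1585

0.1585


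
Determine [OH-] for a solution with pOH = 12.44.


[OH-] = 10^(-pOH)
[OH-] = 10^(-12.44)
[OH-] = 3.631e-13 M

3.631e-13 M


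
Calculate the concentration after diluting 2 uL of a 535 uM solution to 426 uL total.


C2 = C1 * V1 / V2
C2 = 535 * 2 / 426
C2 = 2.5117 uM

2.5117 uM


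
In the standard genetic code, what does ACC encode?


Standard genetic code lookup.
Codon ACC -> Thr

Thr


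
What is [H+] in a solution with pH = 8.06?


[H+] = 10^(-pH)
[H+] = 10^(-8.06)
[H+] = 8.710e-09 M

8.710e-09 M


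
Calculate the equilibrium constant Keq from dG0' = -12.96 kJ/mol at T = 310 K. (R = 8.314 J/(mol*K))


Keq = exp(-dG0 * 1000 / (R * T))
Keq = exp(-(-12.96) * 1000 / (8.314 * 310))
Keq = 152.6946

152.6946


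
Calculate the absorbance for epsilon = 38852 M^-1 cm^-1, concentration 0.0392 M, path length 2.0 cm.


A = epsilon * c * l
A = 38852 * 0.0392 * 2.0
A = 3045.9968

3045.9968


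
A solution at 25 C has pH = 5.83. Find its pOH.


pOH = 14 - pH
pOH = 14 - 5.83
pOH = 8.17

8.17


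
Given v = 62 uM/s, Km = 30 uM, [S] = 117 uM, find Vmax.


Vmax = v * (Km + [S]) / [S]
Vmax = 62 * (30 + 117) / 117
Vmax = 77.8974 uM/s

77.8974 uM/s


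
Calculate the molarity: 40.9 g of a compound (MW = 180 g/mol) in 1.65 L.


C = (mass / MW) / volume
C = (40.9 / 180) / 1.65
C = 0.1377 M

0.1377 M


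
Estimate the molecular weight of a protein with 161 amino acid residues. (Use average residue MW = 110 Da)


MW = n_residues * 110 Da
MW = 161 * 110
MW = 17710 Da

17710 Da


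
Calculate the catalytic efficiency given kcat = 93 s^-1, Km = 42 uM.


Catalytic efficiency = kcat / Km
= 93 / 42
= 2.2143 uM^-1*s^-1

2.2143 uM^-1*s^-1


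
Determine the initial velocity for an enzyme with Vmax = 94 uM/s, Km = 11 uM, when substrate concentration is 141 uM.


v = Vmax * [S] / (Km + [S])
v = 94 * 141 / (11 + 141)
v = 87.1974 uM/s

87.1974 uM/s


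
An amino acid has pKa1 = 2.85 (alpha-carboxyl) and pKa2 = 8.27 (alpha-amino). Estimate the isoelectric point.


pI = (pKa1 + pKa2) / 2
pI = (2.85 + 8.27) / 2
pI = 5.56

5.56


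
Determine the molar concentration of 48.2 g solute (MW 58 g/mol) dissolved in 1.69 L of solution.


C = (mass / MW) / volume
C = (48.2 / 58) / 1.69
C = 0.4917 M

0.4917 M


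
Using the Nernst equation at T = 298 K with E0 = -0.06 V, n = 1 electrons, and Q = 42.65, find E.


E = E0 - (RT/nF) * ln(Q)
E = -0.06 - (8.314 * 298 / (1 * 96485)) * ln(42.65)
E = -0.1564 V

-0.1564 V


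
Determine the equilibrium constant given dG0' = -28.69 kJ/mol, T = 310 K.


Keq = exp(-dG0 * 1000 / (R * T))
Keq = exp(-(-28.69) * 1000 / (8.314 * 310))
Keq = 68297.7319

68297.7319


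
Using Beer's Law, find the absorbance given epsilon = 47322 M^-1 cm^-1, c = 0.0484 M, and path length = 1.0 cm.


A = epsilon * c * l
A = 47322 * 0.0484 * 1.0
A = 2290.3848

2290.3848


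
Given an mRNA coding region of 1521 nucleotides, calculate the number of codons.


codons = nucleotides / 3
codons = 1521 / 3 = 507

507


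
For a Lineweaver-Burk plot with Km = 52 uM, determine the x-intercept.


x-intercept = -1/Km
= -1/52
= -0.0192 1/uM

-0.0192 1/uM


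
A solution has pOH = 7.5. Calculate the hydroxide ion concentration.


[OH-] = 10^(-pOH)
[OH-] = 10^(-7.5)
[OH-] = 3.162e-08 M

3.162e-08 M


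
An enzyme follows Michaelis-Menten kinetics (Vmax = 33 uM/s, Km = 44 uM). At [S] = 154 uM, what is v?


v = Vmax * [S] / (Km + [S])
v = 33 * 154 / (44 + 154)
v = 25.6667 uM/s

25.6667 uM/s


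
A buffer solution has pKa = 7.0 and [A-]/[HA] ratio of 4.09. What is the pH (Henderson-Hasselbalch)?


pH = pKa + log10([A-]/[HA])
pH = 7.0 + log10(4.09)
pH = 7.6117

7.6117


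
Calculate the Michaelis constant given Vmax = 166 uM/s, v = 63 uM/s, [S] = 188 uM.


Km = [S] * (Vmax - v) / v
Km = 188 * (166 - 63) / 63
Km = 307.3651 uM

307.3651 uM


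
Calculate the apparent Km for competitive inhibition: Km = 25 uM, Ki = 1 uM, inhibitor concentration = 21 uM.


Km_app = Km * (1 + [I]/Ki)
Km_app = 25 * (1 + 21/1)
Km_app = 550.0 uM

550.0 uM


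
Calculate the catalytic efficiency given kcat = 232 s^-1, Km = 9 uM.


Catalytic efficiency = kcat / Km
= 232 / 9
= 25.7778 uM^-1*s^-1

25.7778 uM^-1*s^-1


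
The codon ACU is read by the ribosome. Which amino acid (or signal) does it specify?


Standard genetic code lookup.
Codon ACU -> Thr

Thr


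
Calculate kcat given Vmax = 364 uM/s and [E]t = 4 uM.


kcat = Vmax / [E]t
kcat = 364 / 4
kcat = 91.0 s^-1

91.0 s^-1


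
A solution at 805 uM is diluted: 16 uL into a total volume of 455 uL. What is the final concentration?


C2 = C1 * V1 / V2
C2 = 805 * 16 / 455
C2 = 28.3077 uM

28.3077 uM


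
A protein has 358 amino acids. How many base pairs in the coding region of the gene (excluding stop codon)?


Each amino acid = 1 codon = 3 bp
bp = 358 * 3 = 1074 bp

1074 bp


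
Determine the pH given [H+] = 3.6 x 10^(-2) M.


pH = -log10([H+])
pH = -log10(3.6 x 10^(-2))
pH = 1.4437

1.4437


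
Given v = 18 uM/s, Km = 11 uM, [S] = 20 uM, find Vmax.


Vmax = v * (Km + [S]) / [S]
Vmax = 18 * (11 + 20) / 20
Vmax = 27.9 uM/s

27.9 uM/s


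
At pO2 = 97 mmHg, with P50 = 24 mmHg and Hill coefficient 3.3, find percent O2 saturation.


Y = pO2^n / (P50^n + pO2^n)
Y = 97^3.3 / (24^3.3 + 97^3.3)
Y = 99.01%

99.01%


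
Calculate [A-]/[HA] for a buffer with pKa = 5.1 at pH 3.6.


[A-]/[HA] = 10^(pH - pKa)
= 10^(3.6 - 5.1)
= 0.0316

0.0316


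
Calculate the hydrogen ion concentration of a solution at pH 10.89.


[H+] = 10^(-pH)
[H+] = 10^(-10.89)
[H+] = 1.288e-11 M

1.288e-11 M


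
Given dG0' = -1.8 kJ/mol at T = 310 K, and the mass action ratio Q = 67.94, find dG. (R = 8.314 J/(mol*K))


dG = dG0' + RT * ln(Q) / 1000
dG = -1.8 + 8.314 * 310 * ln(67.94) / 1000
dG = 9.0728 kJ/mol

9.0728 kJ/mol


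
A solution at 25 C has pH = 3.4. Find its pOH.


pOH = 14 - pH
pOH = 14 - 3.4
pOH = 10.6

10.6


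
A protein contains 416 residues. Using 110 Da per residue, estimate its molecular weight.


MW = n_residues * 110 Da
MW = 416 * 110
MW = 45760 Da

45760 Da


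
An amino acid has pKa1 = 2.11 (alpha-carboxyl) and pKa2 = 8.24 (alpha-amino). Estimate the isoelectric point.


pI = (pKa1 + pKa2) / 2
pI = (2.11 + 8.24) / 2
pI = 5.175

5.175


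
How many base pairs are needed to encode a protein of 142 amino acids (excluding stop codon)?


Each amino acid = 1 codon = 3 bp
bp = 142 * 3 = 426 bp

426 bp


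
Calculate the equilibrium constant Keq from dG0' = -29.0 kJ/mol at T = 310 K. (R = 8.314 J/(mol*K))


Keq = exp(-dG0 * 1000 / (R * T))
Keq = exp(-(-29.0) * 1000 / (8.314 * 310))
Keq = 77026.9689

77026.9689


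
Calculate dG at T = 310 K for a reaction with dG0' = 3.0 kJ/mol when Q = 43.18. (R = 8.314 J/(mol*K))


dG = dG0' + RT * ln(Q) / 1000
dG = 3.0 + 8.314 * 310 * ln(43.18) / 1000
dG = 12.7047 kJ/mol

12.7047 kJ/mol


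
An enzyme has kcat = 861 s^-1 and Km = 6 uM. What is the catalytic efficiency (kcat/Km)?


Catalytic efficiency = kcat / Km
= 861 / 6
= 143.5 uM^-1*s^-1

143.5 uM^-1*s^-1


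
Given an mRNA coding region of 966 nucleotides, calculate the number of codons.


codons = nucleotides / 3
codons = 966 / 3 = 322

322


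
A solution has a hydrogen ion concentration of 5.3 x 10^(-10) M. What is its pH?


pH = -log10([H+])
pH = -log10(5.3 x 10^(-10))
pH = 9.2757

9.2757


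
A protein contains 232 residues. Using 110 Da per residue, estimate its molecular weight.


MW = n_residues * 110 Da
MW = 232 * 110
MW = 25520 Da

25520 Da


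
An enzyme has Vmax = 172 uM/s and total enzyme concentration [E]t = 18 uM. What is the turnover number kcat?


kcat = Vmax / [E]t
kcat = 172 / 18
kcat = 9.5556 s^-1

9.5556 s^-1


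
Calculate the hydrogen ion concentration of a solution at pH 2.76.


[H+] = 10^(-pH)
[H+] = 10^(-2.76)
[H+] = 0.0017 M

0.0017 M


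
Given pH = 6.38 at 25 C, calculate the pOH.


pOH = 14 - pH
pOH = 14 - 6.38
pOH = 7.62

7.62


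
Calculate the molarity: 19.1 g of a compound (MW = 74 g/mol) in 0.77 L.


C = (mass / MW) / volume
C = (19.1 / 74) / 0.77
C = 0.3352 M

0.3352 M


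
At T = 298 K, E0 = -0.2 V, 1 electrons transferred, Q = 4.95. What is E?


E = E0 - (RT/nF) * ln(Q)
E = -0.2 - (8.314 * 298 / (1 * 96485)) * ln(4.95)
E = -0.2411 V

-0.2411 V


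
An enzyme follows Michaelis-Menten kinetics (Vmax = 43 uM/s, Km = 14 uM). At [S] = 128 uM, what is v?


v = Vmax * [S] / (Km + [S])
v = 43 * 128 / (14 + 128)
v = 38.7606 uM/s

38.7606 uM/s


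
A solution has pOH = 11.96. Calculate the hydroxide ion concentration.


[OH-] = 10^(-pOH)
[OH-] = 10^(-11.96)
[OH-] = 1.096e-12 M

1.096e-12 M


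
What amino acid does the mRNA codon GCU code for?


Standard genetic code lookup.
Codon GCU -> Ala

Ala


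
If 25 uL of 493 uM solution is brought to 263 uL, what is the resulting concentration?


C2 = C1 * V1 / V2
C2 = 493 * 25 / 263
C2 = 46.8631 uM

46.8631 uM


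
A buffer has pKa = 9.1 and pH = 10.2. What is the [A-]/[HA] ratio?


[A-]/[HA] = 10^(pH - pKa)
= 10^(10.2 - 9.1)
= 12.5893

12.5893


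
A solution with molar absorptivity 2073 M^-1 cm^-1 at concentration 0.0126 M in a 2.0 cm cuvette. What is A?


A = epsilon * c * l
A = 2073 * 0.0126 * 2.0
A = 52.2396

52.2396


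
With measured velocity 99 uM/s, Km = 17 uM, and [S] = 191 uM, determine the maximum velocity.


Vmax = v * (Km + [S]) / [S]
Vmax = 99 * (17 + 191) / 191
Vmax = 107.8115 uM/s

107.8115 uM/s


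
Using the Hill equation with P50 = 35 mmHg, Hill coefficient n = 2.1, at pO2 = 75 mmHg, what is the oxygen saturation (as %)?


Y = pO2^n / (P50^n + pO2^n)
Y = 75^2.1 / (35^2.1 + 75^2.1)
Y = 83.21%

83.21%


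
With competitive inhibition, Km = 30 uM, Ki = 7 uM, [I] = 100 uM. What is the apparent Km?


Km_app = Km * (1 + [I]/Ki)
Km_app = 30 * (1 + 100/7)
Km_app = 458.5714 uM

458.5714 uM


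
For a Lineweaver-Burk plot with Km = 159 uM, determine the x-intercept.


x-intercept = -1/Km
= -1/159
= -0.0063 1/uM

-0.0063 1/uM


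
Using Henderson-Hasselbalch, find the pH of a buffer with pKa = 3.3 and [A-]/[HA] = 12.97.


pH = pKa + log10([A-]/[HA])
pH = 3.3 + log10(12.97)
pH = 4.4129

4.4129


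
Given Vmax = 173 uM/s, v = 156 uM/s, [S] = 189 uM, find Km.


Km = [S] * (Vmax - v) / v
Km = 189 * (173 - 156) / 156
Km = 20.5962 uM

20.5962 uM


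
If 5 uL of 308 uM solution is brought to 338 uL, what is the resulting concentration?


C2 = C1 * V1 / V2
C2 = 308 * 5 / 338
C2 = 4.5562 uM

4.5562 uM


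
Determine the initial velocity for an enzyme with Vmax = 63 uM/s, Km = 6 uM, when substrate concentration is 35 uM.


v = Vmax * [S] / (Km + [S])
v = 63 * 35 / (6 + 35)
v = 53.7805 uM/s

53.7805 uM/s


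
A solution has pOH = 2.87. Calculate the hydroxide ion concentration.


[OH-] = 10^(-pOH)
[OH-] = 10^(-2.87)
[OH-] = 0.0013 M

0.0013 M


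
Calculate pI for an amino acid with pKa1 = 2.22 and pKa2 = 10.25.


pI = (pKa1 + pKa2) / 2
pI = (2.22 + 10.25) / 2
pI = 6.235

6.235


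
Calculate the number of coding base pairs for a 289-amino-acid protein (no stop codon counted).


Each amino acid = 1 codon = 3 bp
bp = 289 * 3 = 867 bp

867 bp


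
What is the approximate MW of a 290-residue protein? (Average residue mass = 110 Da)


MW = n_residues * 110 Da
MW = 290 * 110
MW = 31900 Da

31900 Da


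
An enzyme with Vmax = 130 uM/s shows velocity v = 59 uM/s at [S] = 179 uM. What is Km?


Km = [S] * (Vmax - v) / v
Km = 179 * (130 - 59) / 59
Km = 215.4068 uM

215.4068 uM


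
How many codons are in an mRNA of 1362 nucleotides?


codons = nucleotides / 3
codons = 1362 / 3 = 454

454


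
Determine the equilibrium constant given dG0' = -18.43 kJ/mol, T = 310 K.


Keq = exp(-dG0 * 1000 / (R * T))
Keq = exp(-(-18.43) * 1000 / (8.314 * 310))
Keq = 1275.1044

1275.1044


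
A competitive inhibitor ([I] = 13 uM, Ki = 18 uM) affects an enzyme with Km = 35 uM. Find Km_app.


Km_app = Km * (1 + [I]/Ki)
Km_app = 35 * (1 + 13/18)
Km_app = 60.2778 uM

60.2778 uM


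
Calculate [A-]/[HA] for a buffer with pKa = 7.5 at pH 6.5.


[A-]/[HA] = 10^(pH - pKa)
= 10^(6.5 - 7.5)
= 0.1

0.1


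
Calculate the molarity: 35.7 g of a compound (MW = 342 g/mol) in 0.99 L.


C = (mass / MW) / volume
C = (35.7 / 342) / 0.99
C = 0.1054 M

0.1054 M


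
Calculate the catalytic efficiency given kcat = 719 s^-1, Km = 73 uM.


Catalytic efficiency = kcat / Km
= 719 / 73
= 9.8493 uM^-1*s^-1

9.8493 uM^-1*s^-1


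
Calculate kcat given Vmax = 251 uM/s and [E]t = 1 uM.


kcat = Vmax / [E]t
kcat = 251 / 1
kcat = 251.0 s^-1

251.0 s^-1


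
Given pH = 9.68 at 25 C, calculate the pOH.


pOH = 14 - pH
pOH = 14 - 9.68
pOH = 4.32

4.32


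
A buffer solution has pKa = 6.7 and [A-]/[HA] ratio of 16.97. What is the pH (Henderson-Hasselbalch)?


pH = pKa + log10([A-]/[HA])
pH = 6.7 + log10(16.97)
pH = 7.9297

7.9297


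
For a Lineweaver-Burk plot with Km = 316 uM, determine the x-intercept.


x-intercept = -1/Km
= -1/316
= -0.0032 1/uM

-0.0032 1/uM


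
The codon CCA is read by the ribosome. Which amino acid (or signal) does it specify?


Standard genetic code lookup.
Codon CCA -> Pro

Pro


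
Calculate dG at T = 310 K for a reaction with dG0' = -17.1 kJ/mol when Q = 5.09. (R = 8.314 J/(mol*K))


dG = dG0' + RT * ln(Q) / 1000
dG = -17.1 + 8.314 * 310 * ln(5.09) / 1000
dG = -12.906 kJ/mol

-12.906 kJ/mol


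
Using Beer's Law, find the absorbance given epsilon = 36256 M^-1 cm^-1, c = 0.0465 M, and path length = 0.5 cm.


A = epsilon * c * l
A = 36256 * 0.0465 * 0.5
A = 842.952

842.952


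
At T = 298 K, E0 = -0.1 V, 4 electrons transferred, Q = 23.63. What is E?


E = E0 - (RT/nF) * ln(Q)
E = -0.1 - (8.314 * 298 / (4 * 96485)) * ln(23.63)
E = -0.1203 V

-0.1203 V


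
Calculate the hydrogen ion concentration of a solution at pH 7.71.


[H+] = 10^(-pH)
[H+] = 10^(-7.71)
[H+] = 1.950e-08 M

1.950e-08 M


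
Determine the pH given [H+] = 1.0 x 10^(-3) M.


pH = -log10([H+])
pH = -log10(1.0 x 10^(-3))
pH = 3.0

3.0


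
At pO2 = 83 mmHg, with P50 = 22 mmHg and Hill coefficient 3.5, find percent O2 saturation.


Y = pO2^n / (P50^n + pO2^n)
Y = 83^3.5 / (22^3.5 + 83^3.5)
Y = 99.05%

99.05%


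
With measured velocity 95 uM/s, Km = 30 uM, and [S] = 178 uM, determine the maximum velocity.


Vmax = v * (Km + [S]) / [S]
Vmax = 95 * (30 + 178) / 178
Vmax = 111.0112 uM/s

111.0112 uM/s


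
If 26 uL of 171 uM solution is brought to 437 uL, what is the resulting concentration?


C2 = C1 * V1 / V2
C2 = 171 * 26 / 437
C2 = 10.1739 uM

10.1739 uM


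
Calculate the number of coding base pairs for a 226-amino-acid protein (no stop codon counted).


Each amino acid = 1 codon = 3 bp
bp = 226 * 3 = 678 bp

678 bp


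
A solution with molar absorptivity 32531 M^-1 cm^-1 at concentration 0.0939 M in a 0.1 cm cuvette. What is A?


A = epsilon * c * l
A = 32531 * 0.0939 * 0.1
A = 305.4661

305.4661


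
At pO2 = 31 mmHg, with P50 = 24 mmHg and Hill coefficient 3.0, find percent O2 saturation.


Y = pO2^n / (P50^n + pO2^n)
Y = 31^3.0 / (24^3.0 + 31^3.0)
Y = 68.3%

68.3%


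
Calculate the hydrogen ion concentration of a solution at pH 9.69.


[H+] = 10^(-pH)
[H+] = 10^(-9.69)
[H+] = 2.042e-10 M

2.042e-10 M


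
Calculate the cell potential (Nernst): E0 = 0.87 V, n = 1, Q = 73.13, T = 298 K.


E = E0 - (RT/nF) * ln(Q)
E = 0.87 - (8.314 * 298 / (1 * 96485)) * ln(73.13)
E = 0.7598 V

0.7598 V
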